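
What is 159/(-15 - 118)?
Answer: -159/133 ≈ -1.1955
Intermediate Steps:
159/(-15 - 118) = 159/(-133) = -1/133*159 = -159/133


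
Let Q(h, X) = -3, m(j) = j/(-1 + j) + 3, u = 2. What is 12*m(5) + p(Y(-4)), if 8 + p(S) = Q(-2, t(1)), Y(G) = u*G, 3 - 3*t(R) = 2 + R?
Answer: 40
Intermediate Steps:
t(R) = 1/3 - R/3 (t(R) = 1 - (2 + R)/3 = 1 + (-2/3 - R/3) = 1/3 - R/3)
m(j) = 3 + j/(-1 + j) (m(j) = j/(-1 + j) + 3 = 3 + j/(-1 + j))
Y(G) = 2*G
p(S) = -11 (p(S) = -8 - 3 = -11)
12*m(5) + p(Y(-4)) = 12*((-3 + 4*5)/(-1 + 5)) - 11 = 12*((-3 + 20)/4) - 11 = 12*((1/4)*17) - 11 = 12*(17/4) - 11 = 51 - 11 = 40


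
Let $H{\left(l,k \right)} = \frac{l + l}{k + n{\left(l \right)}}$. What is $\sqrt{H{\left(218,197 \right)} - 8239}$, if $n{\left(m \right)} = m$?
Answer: $\frac{3 i \sqrt{157642315}}{415} \approx 90.763 i$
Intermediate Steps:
$H{\left(l,k \right)} = \frac{2 l}{k + l}$ ($H{\left(l,k \right)} = \frac{l + l}{k + l} = \frac{2 l}{k + l}$)
$\sqrt{H{\left(218,197 \right)} - 8239} = \sqrt{2 \cdot 218 \frac{1}{197 + 218} - 8239} = \sqrt{2 \cdot 218 \cdot \frac{1}{415} - 8239} = \sqrt{\frac{436}{415} - 8239} = \sqrt{- \frac{3418749}{415}} = \frac{3 i \sqrt{157642315}}{415}$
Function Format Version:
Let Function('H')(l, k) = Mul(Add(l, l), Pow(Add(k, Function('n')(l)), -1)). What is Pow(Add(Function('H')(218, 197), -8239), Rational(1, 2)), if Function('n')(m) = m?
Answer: Mul(Rational(3, 415), I, Pow(157642315, Rational(1, 2))) ≈ Mul(90.763, I)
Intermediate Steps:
Function('H')(l, k) = Mul(2, l, Pow(Add(k, l), -1)) (Function('H')(l, k) = Mul(Add(l, l), Pow(Add(k, l), -1)) = Mul(Mul(2, l), Pow(Add(k, l), -1)) = Mul(2, l, Pow(Add(k, l), -1)))
Pow(Add(Function('H')(218, 197), -8239), Rational(1, 2)) = Pow(Add(Mul(2, 218, Pow(Add(197, 218), -1)), -8239), Rational(1, 2)) = Pow(Add(Mul(2, 218, Pow(415, -1)), -8239), Rational(1, 2)) = Pow(Add(Mul(2, 218, Rational(1, 415)), -8239), Rational(1, 2)) = Pow(Add(Rational(436, 415), -8239), Rational(1, 2)) = Pow(Rational(-3418749, 415), Rational(1, 2)) = Mul(Rational(3, 415), I, Pow(157642315, Rational(1, 2)))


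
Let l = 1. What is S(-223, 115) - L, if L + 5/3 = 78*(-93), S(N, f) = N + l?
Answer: 21101/3 ≈ 7033.7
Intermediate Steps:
S(N, f) = 1 + N (S(N, f) = N + 1 = 1 + N)
L = -21767/3 (L = -5/3 + 78*(-93) = -5/3 - 7254 = -21767/3 ≈ -7255.7)
S(-223, 115) - L = (1 - 223) - 1*(-21767/3) = -222 + 21767/3 = 21101/3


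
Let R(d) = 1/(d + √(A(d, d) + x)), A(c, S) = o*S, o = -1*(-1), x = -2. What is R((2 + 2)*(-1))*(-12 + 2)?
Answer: 20/11 + 5*I*√6/11 ≈ 1.8182 + 1.1134*I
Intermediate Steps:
o = 1
A(c, S) = S (A(c, S) = 1*S = S)
R(d) = 1/(d + √(-2 + d)) (R(d) = 1/(d + √(d - 2)) = 1/(d + √(-2 + d)))
R((2 + 2)*(-1))*(-12 + 2) = (-12 + 2)/((2 + 2)*(-1) + √(-2 + (2 + 2)*(-1))) = -10/(4*(-1) + √(-2 + 4*(-1))) = -10/(-4 + √(-2 - 4)) = -10/(-4 + √(-6)) = -10/(-4 + I*√6)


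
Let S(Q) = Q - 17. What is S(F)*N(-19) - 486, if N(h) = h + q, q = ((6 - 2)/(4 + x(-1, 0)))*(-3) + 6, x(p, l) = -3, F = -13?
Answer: 264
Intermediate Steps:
q = -6 (q = ((6 - 2)/(4 - 3))*(-3) + 6 = (4/1)*(-3) + 6 = (4*1)*(-3) + 6 = 4*(-3) + 6 = -12 + 6 = -6)
S(Q) = -17 + Q
N(h) = -6 + h (N(h) = h - 6 = -6 + h)
S(F)*N(-19) - 486 = (-17 - 13)*(-6 - 19) - 486 = -30*(-25) - 486 = 750 - 486 = 264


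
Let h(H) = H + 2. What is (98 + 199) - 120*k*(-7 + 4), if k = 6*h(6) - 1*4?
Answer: 16137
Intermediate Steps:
h(H) = 2 + H
k = 44 (k = 6*(2 + 6) - 1*4 = 6*8 - 4 = 48 - 4 = 44)
(98 + 199) - 120*k*(-7 + 4) = (98 + 199) - 5280*(-7 + 4) = 297 - 5280*(-3) = 297 - 120*(-132) = 297 + 15840 = 16137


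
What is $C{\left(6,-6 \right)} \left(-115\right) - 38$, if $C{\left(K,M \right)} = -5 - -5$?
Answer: $-38$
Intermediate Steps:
$C{\left(K,M \right)} = 0$ ($C{\left(K,M \right)} = -5 + 5 = 0$)
$C{\left(6,-6 \right)} \left(-115\right) - 38 = 0 \left(-115\right) - 38 = 0 - 38 = -38$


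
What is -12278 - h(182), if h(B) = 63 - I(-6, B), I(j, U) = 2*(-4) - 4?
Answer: -12353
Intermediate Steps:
I(j, U) = -12 (I(j, U) = -8 - 4 = -12)
h(B) = 75 (h(B) = 63 - 1*(-12) = 63 + 12 = 75)
-12278 - h(182) = -12278 - 1*75 = -12278 - 75 = -12353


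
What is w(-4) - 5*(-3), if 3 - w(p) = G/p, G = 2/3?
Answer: 109/6 ≈ 18.167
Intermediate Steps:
G = ⅔ (G = 2*(⅓) = ⅔ ≈ 0.66667)
w(p) = 3 - 2/(3*p)
w(-4) - 5*(-3) = (3 - ⅔/(-4)) - 5*(-3) = (3 - ⅔*(-¼)) + 15 = (3 + ⅙) + 15 = 19/6 + 15 = 109/6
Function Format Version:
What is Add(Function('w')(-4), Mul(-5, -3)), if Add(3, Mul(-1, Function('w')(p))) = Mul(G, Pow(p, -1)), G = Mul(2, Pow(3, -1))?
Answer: Rational(109, 6) ≈ 18.167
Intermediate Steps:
G = Rational(2, 3) (G = Mul(2, Rational(1, 3)) = Rational(2, 3) ≈ 0.66667)
Function('w')(p) = Add(3, Mul(Rational(-2, 3), Pow(p, -1))) (Function('w')(p) = Add(3, Mul(-1, Mul(Rational(2, 3), Pow(p, -1)))) = Add(3, Mul(Rational(-2, 3), Pow(p, -1))))
Add(Function('w')(-4), Mul(-5, -3)) = Add(Add(3, Mul(Rational(-2, 3), Pow(-4, -1))), Mul(-5, -3)) = Add(Add(3, Mul(Rational(-2, 3), Rational(-1, 4))), 15) = Add(Add(3, Rational(1, 6)), 15) = Add(Rational(19, 6), 15) = Rational(109, 6)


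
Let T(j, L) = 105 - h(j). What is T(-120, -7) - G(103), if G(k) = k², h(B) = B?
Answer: -10384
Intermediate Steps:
T(j, L) = 105 - j
T(-120, -7) - G(103) = (105 - 1*(-120)) - 1*103² = (105 + 120) - 1*10609 = 225 - 10609 = -10384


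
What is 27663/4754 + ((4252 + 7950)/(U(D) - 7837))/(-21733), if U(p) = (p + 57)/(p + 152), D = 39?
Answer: 899869773354637/154644406975822 ≈ 5.8190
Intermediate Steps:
U(p) = (57 + p)/(152 + p)
27663/4754 + ((4252 + 7950)/(U(D) - 7837))/(-21733) = 27663/4754 + ((4252 + 7950)/((57 + 39)/(152 + 39) - 7837))/(-21733) = 27663*(1/4754) + (12202/(96/191 - 7837))*(-1/21733) = 27663/4754 + (12202/((1/191)*96 - 7837))*(-1/21733) = 27663/4754 + (12202/(96/191 - 7837))*(-1/21733) = 27663/4754 + (12202/(-1496771/191))*(-1/21733) = 27663/4754 + (12202*(-191/1496771))*(-1/21733) = 27663/4754 - 2330582/1496771*(-1/21733) = 27663/4754 + 2330582/32529324143 = 899869773354637/154644406975822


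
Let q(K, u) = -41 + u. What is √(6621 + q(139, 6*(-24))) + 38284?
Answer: 38284 + 2*√1609 ≈ 38364.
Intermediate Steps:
√(6621 + q(139, 6*(-24))) + 38284 = √(6621 + (-41 + 6*(-24))) + 38284 = √(6621 + (-41 - 144)) + 38284 = √(6621 - 185) + 38284 = √6436 + 38284 = 2*√1609 + 38284 = 38284 + 2*√1609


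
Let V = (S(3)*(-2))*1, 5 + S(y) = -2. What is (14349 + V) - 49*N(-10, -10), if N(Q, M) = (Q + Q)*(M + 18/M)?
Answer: 2799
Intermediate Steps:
N(Q, M) = 2*Q*(M + 18/M) (N(Q, M) = (2*Q)*(M + 18/M) = 2*Q*(M + 18/M))
S(y) = -7 (S(y) = -5 - 2 = -7)
V = 14 (V = -7*(-2)*1 = 14*1 = 14)
(14349 + V) - 49*N(-10, -10) = (14349 + 14) - 98*(-10)*(18 + (-10)²)/(-10) = 14363 - 98*(-10)*(-1)*(18 + 100)/10 = 14363 - 98*(-10)*(-1)*118/10 = 14363 - 49*236 = 14363 - 11564 = 2799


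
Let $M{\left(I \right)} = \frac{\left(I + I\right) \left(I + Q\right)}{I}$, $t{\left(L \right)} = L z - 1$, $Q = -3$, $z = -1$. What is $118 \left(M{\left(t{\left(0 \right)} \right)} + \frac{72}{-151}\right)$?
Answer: $- \frac{151040}{151} \approx -1000.3$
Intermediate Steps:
$t{\left(L \right)} = -1 - L$ ($t{\left(L \right)} = L \left(-1\right) - 1 = - L - 1 = -1 - L$)
$M{\left(I \right)} = -6 + 2 I$ ($M{\left(I \right)} = \frac{\left(I + I\right) \left(I - 3\right)}{I} = \frac{2 I \left(-3 + I\right)}{I} = -6 + 2 I$)
$118 \left(M{\left(t{\left(0 \right)} \right)} + \frac{72}{-151}\right) = 118 \left(\left(-6 + 2 \left(-1 - 0\right)\right) + \frac{72}{-151}\right) = 118 \left(\left(-6 + 2 \left(-1 + 0\right)\right) + 72 \left(- \frac{1}{151}\right)\right) = 118 \left(\left(-6 + 2 \left(-1\right)\right) - \frac{72}{151}\right) = 118 \left(\left(-6 - 2\right) - \frac{72}{151}\right) = 118 \left(-8 - \frac{72}{151}\right) = 118 \left(- \frac{1280}{151}\right) = - \frac{151040}{151}$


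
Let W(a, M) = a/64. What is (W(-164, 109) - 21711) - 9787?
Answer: -504009/16 ≈ -31501.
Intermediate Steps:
W(a, M) = a/64 (W(a, M) = a*(1/64) = a/64)
(W(-164, 109) - 21711) - 9787 = ((1/64)*(-164) - 21711) - 9787 = (-41/16 - 21711) - 9787 = -347417/16 - 9787 = -504009/16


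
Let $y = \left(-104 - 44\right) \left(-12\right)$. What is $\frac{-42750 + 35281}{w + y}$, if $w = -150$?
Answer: $- \frac{7469}{1626} \approx -4.5935$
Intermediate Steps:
$y = 1776$ ($y = \left(-148\right) \left(-12\right) = 1776$)
$\frac{-42750 + 35281}{w + y} = \frac{-42750 + 35281}{-150 + 1776} = - \frac{7469}{1626}$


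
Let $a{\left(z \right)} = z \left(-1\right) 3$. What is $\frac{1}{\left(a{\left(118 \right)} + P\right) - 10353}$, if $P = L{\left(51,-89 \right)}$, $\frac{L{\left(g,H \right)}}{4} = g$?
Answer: $- \frac{1}{10503} \approx -9.5211 \cdot 10^{-5}$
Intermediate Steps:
$L{\left(g,H \right)} = 4 g$
$a{\left(z \right)} = - 3 z$ ($a{\left(z \right)} = - z 3 = - 3 z$)
$P = 204$ ($P = 4 \cdot 51 = 204$)
$\frac{1}{\left(a{\left(118 \right)} + P\right) - 10353} = \frac{1}{\left(\left(-3\right) 118 + 204\right) - 10353} = \frac{1}{\left(-354 + 204\right) - 10353} = \frac{1}{-150 - 10353} = \frac{1}{-10503} = - \frac{1}{10503}$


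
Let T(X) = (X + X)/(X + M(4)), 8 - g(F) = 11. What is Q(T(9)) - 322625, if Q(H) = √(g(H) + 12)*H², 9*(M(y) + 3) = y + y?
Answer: -310022942/961 ≈ -3.2260e+5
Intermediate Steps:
M(y) = -3 + 2*y/9 (M(y) = -3 + (y + y)/9 = -3 + (2*y)/9 = -3 + 2*y/9)
g(F) = -3 (g(F) = 8 - 1*11 = 8 - 11 = -3)
T(X) = 2*X/(-19/9 + X) (T(X) = (X + X)/(X + (-3 + (2/9)*4)) = (2*X)/(X + (-3 + 8/9)) = (2*X)/(X - 19/9) = (2*X)/(-19/9 + X) = 2*X/(-19/9 + X))
Q(H) = 3*H² (Q(H) = √(-3 + 12)*H² = √9*H² = 3*H²)
Q(T(9)) - 322625 = 3*(18*9/(-19 + 9*9))² - 322625 = 3*(18*9/(-19 + 81))² - 322625 = 3*(18*9/62)² - 322625 = 3*(18*9*(1/62))² - 322625 = 3*(81/31)² - 322625 = 3*(6561/961) - 322625 = 19683/961 - 322625 = -310022942/961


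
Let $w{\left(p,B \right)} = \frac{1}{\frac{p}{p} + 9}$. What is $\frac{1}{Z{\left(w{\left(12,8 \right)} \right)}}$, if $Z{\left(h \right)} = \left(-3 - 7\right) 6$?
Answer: $- \frac{1}{60} \approx -0.016667$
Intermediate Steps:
$w{\left(p,B \right)} = \frac{1}{10}$ ($w{\left(p,B \right)} = \frac{1}{1 + 9} = \frac{1}{10}$)
$Z{\left(h \right)} = -60$ ($Z{\left(h \right)} = \left(-10\right) 6 = -60$)
$\frac{1}{Z{\left(w{\left(12,8 \right)} \right)}} = \frac{1}{-60} = - \frac{1}{60}$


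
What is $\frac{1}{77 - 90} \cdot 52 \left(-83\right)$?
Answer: $332$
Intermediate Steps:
$\frac{1}{77 - 90} \cdot 52 \left(-83\right) = \frac{1}{-13} \cdot 52 \left(-83\right) = \left(- \frac{1}{13}\right) 52 \left(-83\right) = \left(-4\right) \left(-83\right) = 332$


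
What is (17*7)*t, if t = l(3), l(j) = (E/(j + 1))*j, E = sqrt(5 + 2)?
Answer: 357*sqrt(7)/4 ≈ 236.13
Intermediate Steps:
E = sqrt(7) ≈ 2.6458
l(j) = j*sqrt(7)/(1 + j) (l(j) = (sqrt(7)/(j + 1))*j = (sqrt(7)/(1 + j))*j = j*sqrt(7)/(1 + j))
t = 3*sqrt(7)/4 (t = 3*sqrt(7)/(1 + 3) = 3*sqrt(7)/4 ≈ 1.9843)
(17*7)*t = (17*7)*(3*sqrt(7)/4) = 119*(3*sqrt(7)/4) = 357*sqrt(7)/4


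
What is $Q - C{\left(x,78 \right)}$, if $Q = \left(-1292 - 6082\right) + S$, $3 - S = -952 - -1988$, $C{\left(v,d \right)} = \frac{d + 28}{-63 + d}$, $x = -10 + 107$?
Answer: $- \frac{126211}{15} \approx -8414.1$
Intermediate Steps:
$x = 97$
$C{\left(v,d \right)} = \frac{28 + d}{-63 + d}$
$S = -1033$ ($S = 3 - \left(-952 - -1988\right) = 3 - \left(-952 + 1988\right) = 3 - 1036 = -1033$)
$Q = -8407$ ($Q = \left(-1292 - 6082\right) - 1033 = -7374 - 1033 = -8407$)
$Q - C{\left(x,78 \right)} = -8407 - \frac{28 + 78}{-63 + 78} = -8407 - \frac{1}{15} \cdot 106 = -8407 - \frac{106}{15} = - \frac{126211}{15}$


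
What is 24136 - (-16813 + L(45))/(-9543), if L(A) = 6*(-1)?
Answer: 230313029/9543 ≈ 24134.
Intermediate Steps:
L(A) = -6
24136 - (-16813 + L(45))/(-9543) = 24136 - (-16813 - 6)/(-9543) = 24136 - (-16819)*(-1)/9543 = 24136 - 1*16819/9543 = 24136 - 16819/9543 = 230313029/9543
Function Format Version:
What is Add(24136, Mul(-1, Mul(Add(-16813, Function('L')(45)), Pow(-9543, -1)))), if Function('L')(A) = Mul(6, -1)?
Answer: Rational(230313029, 9543) ≈ 24134.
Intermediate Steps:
Function('L')(A) = -6
Add(24136, Mul(-1, Mul(Add(-16813, Function('L')(45)), Pow(-9543, -1)))) = Add(24136, Mul(-1, Mul(Add(-16813, -6), Pow(-9543, -1)))) = Add(24136, Mul(-1, Mul(-16819, Rational(-1, 9543)))) = Add(24136, Mul(-1, Rational(16819, 9543))) = Add(24136, Rational(-16819, 9543)) = Rational(230313029, 9543)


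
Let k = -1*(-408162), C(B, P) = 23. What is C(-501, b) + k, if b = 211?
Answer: 408185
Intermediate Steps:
k = 408162
C(-501, b) + k = 23 + 408162 = 408185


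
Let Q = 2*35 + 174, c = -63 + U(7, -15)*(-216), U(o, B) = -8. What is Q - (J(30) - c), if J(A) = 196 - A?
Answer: 1743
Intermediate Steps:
c = 1665 (c = -63 - 8*(-216) = -63 + 1728 = 1665)
Q = 244 (Q = 70 + 174 = 244)
Q - (J(30) - c) = 244 - ((196 - 1*30) - 1*1665) = 244 - ((196 - 30) - 1665) = 244 - (166 - 1665) = 244 - 1*(-1499) = 244 + 1499 = 1743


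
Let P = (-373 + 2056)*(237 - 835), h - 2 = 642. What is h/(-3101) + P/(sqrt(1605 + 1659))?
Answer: -92/443 - 9867*sqrt(51)/4 ≈ -17616.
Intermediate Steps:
h = 644 (h = 2 + 642 = 644)
P = -1006434 (P = 1683*(-598) = -1006434)
h/(-3101) + P/(sqrt(1605 + 1659)) = 644/(-3101) - 1006434/sqrt(1605 + 1659) = 644*(-1/3101) - 1006434*sqrt(51)/408 = -92/443 - 1006434*sqrt(51)/408 = -92/443 - 9867*sqrt(51)/4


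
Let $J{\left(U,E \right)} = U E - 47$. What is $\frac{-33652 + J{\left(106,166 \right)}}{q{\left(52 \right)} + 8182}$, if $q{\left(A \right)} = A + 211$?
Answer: $- \frac{16103}{8445} \approx -1.9068$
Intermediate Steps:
$J{\left(U,E \right)} = -47 + E U$ ($J{\left(U,E \right)} = E U - 47 = -47 + E U$)
$q{\left(A \right)} = 211 + A$
$\frac{-33652 + J{\left(106,166 \right)}}{q{\left(52 \right)} + 8182} = \frac{-33652 + \left(-47 + 166 \cdot 106\right)}{\left(211 + 52\right) + 8182} = \frac{-33652 + \left(-47 + 17596\right)}{263 + 8182} = \frac{-33652 + 17549}{8445} = \left(-16103\right) \frac{1}{8445} = - \frac{16103}{8445}$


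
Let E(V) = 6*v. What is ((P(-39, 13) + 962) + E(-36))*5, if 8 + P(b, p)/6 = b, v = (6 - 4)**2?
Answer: 3520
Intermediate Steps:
v = 4 (v = 2**2 = 4)
P(b, p) = -48 + 6*b
E(V) = 24 (E(V) = 6*4 = 24)
((P(-39, 13) + 962) + E(-36))*5 = (((-48 + 6*(-39)) + 962) + 24)*5 = (((-48 - 234) + 962) + 24)*5 = ((-282 + 962) + 24)*5 = (680 + 24)*5 = 704*5 = 3520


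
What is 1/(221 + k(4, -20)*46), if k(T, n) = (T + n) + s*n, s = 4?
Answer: -1/4195 ≈ -0.00023838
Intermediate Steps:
k(T, n) = T + 5*n (k(T, n) = (T + n) + 4*n = T + 5*n)
1/(221 + k(4, -20)*46) = 1/(221 + (4 + 5*(-20))*46) = 1/(221 + (4 - 100)*46) = 1/(221 - 96*46) = 1/(221 - 4416) = 1/(-4195) = -1/4195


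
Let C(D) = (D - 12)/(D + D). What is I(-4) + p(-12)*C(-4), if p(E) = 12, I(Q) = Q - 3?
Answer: 17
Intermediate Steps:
C(D) = (-12 + D)/(2*D) (C(D) = (-12 + D)/((2*D)) = (-12 + D)*(1/(2*D)) = (-12 + D)/(2*D))
I(Q) = -3 + Q
I(-4) + p(-12)*C(-4) = (-3 - 4) + 12*((½)*(-12 - 4)/(-4)) = -7 + 12*((½)*(-¼)*(-16)) = -7 + 12*2 = -7 + 24 = 17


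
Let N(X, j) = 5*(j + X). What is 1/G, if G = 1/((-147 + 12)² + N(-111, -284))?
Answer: 16250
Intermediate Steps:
N(X, j) = 5*X + 5*j (N(X, j) = 5*(X + j) = 5*X + 5*j)
G = 1/16250 (G = 1/((-147 + 12)² + (5*(-111) + 5*(-284))) = 1/((-135)² + (-555 - 1420)) = 1/(18225 - 1975) = 1/16250 ≈ 6.1538e-5)
1/G = 1/(1/16250) = 16250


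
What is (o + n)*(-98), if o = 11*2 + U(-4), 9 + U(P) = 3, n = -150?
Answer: 13132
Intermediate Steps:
U(P) = -6 (U(P) = -9 + 3 = -6)
o = 16 (o = 11*2 - 6 = 22 - 6 = 16)
(o + n)*(-98) = (16 - 150)*(-98) = -134*(-98) = 13132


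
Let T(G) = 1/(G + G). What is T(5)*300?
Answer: 30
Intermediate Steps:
T(G) = 1/(2*G)
T(5)*300 = ((½)/5)*300 = ((½)*(⅕))*300 = (⅒)*300 = 30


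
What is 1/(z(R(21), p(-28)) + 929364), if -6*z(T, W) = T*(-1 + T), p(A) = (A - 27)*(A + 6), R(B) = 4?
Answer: 1/929362 ≈ 1.0760e-6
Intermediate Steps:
p(A) = (-27 + A)*(6 + A)
z(T, W) = -T*(-1 + T)/6
1/(z(R(21), p(-28)) + 929364) = 1/((1/6)*4*(1 - 1*4) + 929364) = 1/((1/6)*4*(1 - 4) + 929364) = 1/((1/6)*4*(-3) + 929364) = 1/(-2 + 929364) = 1/929362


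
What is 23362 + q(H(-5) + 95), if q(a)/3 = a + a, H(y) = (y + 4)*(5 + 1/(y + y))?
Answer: 119513/5 ≈ 23903.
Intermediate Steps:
H(y) = (4 + y)*(5 + 1/(2*y))
q(a) = 6*a (q(a) = 3*(a + a) = 3*(2*a) = 6*a)
23362 + q(H(-5) + 95) = 23362 + 6*((41/2 + 2/(-5) + 5*(-5)) + 95) = 23362 + 6*((41/2 + 2*(-1/5) - 25) + 95) = 23362 + 6*((41/2 - 2/5 - 25) + 95) = 23362 + 6*(-49/10 + 95) = 23362 + 6*(901/10) = 23362 + 2703/5 = 119513/5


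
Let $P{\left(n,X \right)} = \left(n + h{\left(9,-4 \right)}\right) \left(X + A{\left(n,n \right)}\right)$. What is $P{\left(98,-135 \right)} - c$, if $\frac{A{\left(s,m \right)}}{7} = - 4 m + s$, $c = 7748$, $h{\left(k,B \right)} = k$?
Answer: $-242399$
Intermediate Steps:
$A{\left(s,m \right)} = - 28 m + 7 s$ ($A{\left(s,m \right)} = 7 \left(- 4 m + s\right) = 7 \left(s - 4 m\right) = - 28 m + 7 s$)
$P{\left(n,X \right)} = \left(9 + n\right) \left(X - 21 n\right)$ ($P{\left(n,X \right)} = \left(n + 9\right) \left(X + \left(- 28 n + 7 n\right)\right) = \left(9 + n\right) \left(X - 21 n\right)$)
$P{\left(98,-135 \right)} - c = \left(\left(-189\right) 98 - 21 \cdot 98^{2} + 9 \left(-135\right) - 13230\right) - 7748 = \left(-18522 - 201684 - 1215 - 13230\right) - 7748 = -234651 - 7748 = -242399$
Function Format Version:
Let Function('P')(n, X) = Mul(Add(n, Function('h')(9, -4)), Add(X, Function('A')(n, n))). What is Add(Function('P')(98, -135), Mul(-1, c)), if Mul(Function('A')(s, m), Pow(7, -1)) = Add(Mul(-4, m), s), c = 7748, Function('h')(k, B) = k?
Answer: -242399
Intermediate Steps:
Function('A')(s, m) = Add(Mul(-28, m), Mul(7, s)) (Function('A')(s, m) = Mul(7, Add(Mul(-4, m), s)) = Mul(7, Add(s, Mul(-4, m))) = Add(Mul(-28, m), Mul(7, s)))
Function('P')(n, X) = Mul(Add(9, n), Add(X, Mul(-21, n))) (Function('P')(n, X) = Mul(Add(n, 9), Add(X, Add(Mul(-28, n), Mul(7, n)))) = Mul(Add(9, n), Add(X, Mul(-21, n))))
Add(Function('P')(98, -135), Mul(-1, c)) = Add(Add(Mul(-189, 98), Mul(-21, Pow(98, 2)), Mul(9, -135), Mul(-135, 98)), Mul(-1, 7748)) = Add(Add(-18522, Mul(-21, 9604), -1215, -13230), -7748) = Add(Add(-18522, -201684, -1215, -13230), -7748) = Add(-234651, -7748) = -242399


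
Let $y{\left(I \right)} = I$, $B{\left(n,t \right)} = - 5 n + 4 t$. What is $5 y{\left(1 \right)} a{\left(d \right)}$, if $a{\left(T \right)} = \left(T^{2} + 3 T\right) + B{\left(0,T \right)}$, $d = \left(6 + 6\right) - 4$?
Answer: $600$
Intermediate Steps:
$d = 8$ ($d = 12 - 4 = 8$)
$a{\left(T \right)} = T^{2} + 7 T$ ($a{\left(T \right)} = \left(T^{2} + 3 T\right) + \left(\left(-5\right) 0 + 4 T\right) = \left(T^{2} + 3 T\right) + \left(0 + 4 T\right) = \left(T^{2} + 3 T\right) + 4 T = T^{2} + 7 T$)
$5 y{\left(1 \right)} a{\left(d \right)} = 5 \cdot 1 \cdot 8 \left(7 + 8\right) = 5 \cdot 8 \cdot 15 = 5 \cdot 120 = 600$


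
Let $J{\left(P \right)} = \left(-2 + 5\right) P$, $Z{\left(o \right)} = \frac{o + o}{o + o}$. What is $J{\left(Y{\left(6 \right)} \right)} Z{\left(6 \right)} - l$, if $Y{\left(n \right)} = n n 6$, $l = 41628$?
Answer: $-40980$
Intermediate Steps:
$Z{\left(o \right)} = 1$ ($Z{\left(o \right)} = \frac{2 o}{2 o} = 2 o \frac{1}{2 o} = 1$)
$Y{\left(n \right)} = 6 n^{2}$ ($Y{\left(n \right)} = n^{2} \cdot 6 = 6 n^{2}$)
$J{\left(P \right)} = 3 P$
$J{\left(Y{\left(6 \right)} \right)} Z{\left(6 \right)} - l = 3 \cdot 6 \cdot 6^{2} \cdot 1 - 41628 = 3 \cdot 6 \cdot 36 \cdot 1 - 41628 = 3 \cdot 216 \cdot 1 - 41628 = 648 \cdot 1 - 41628 = 648 - 41628 = -40980$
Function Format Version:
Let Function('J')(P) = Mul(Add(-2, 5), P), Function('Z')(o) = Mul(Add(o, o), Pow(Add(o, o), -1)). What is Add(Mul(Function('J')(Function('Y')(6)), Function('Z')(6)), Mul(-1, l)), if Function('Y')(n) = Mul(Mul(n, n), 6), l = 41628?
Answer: -40980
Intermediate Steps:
Function('Z')(o) = 1 (Function('Z')(o) = Mul(Mul(2, o), Pow(Mul(2, o), -1)) = Mul(Mul(2, o), Mul(Rational(1, 2), Pow(o, -1))) = 1)
Function('Y')(n) = Mul(6, Pow(n, 2)) (Function('Y')(n) = Mul(Pow(n, 2), 6) = Mul(6, Pow(n, 2)))
Function('J')(P) = Mul(3, P)
Add(Mul(Function('J')(Function('Y')(6)), Function('Z')(6)), Mul(-1, l)) = Add(Mul(Mul(3, Mul(6, Pow(6, 2))), 1), Mul(-1, 41628)) = Add(Mul(Mul(3, Mul(6, 36)), 1), -41628) = Add(Mul(Mul(3, 216), 1), -41628) = Add(Mul(648, 1), -41628) = Add(648, -41628) = -40980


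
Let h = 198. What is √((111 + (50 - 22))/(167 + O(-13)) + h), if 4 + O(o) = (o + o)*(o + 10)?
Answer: √11533537/241 ≈ 14.092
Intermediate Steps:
O(o) = -4 + 2*o*(10 + o) (O(o) = -4 + (o + o)*(o + 10) = -4 + (2*o)*(10 + o) = -4 + 2*o*(10 + o))
√((111 + (50 - 22))/(167 + O(-13)) + h) = √((111 + (50 - 22))/(167 + (-4 + 2*(-13)² + 20*(-13))) + 198) = √((111 + 28)/(167 + (-4 + 2*169 - 260)) + 198) = √(139/(167 + (-4 + 338 - 260)) + 198) = √(139/(167 + 74) + 198) = √(139/241 + 198) = √(47857/241) = √11533537/241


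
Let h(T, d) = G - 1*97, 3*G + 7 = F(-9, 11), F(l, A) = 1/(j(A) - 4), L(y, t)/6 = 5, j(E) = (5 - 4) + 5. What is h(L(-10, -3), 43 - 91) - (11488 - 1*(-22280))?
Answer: -203203/6 ≈ -33867.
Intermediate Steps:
j(E) = 6 (j(E) = 1 + 5 = 6)
L(y, t) = 30 (L(y, t) = 6*5 = 30)
F(l, A) = 1/2 (F(l, A) = 1/(6 - 4) = 1/2)
G = -13/6 (G = -7/3 + (1/3)*(1/2) = -7/3 + 1/6 = -13/6 ≈ -2.1667)
h(T, d) = -595/6 (h(T, d) = -13/6 - 1*97 = -13/6 - 97 = -595/6)
h(L(-10, -3), 43 - 91) - (11488 - 1*(-22280)) = -595/6 - (11488 - 1*(-22280)) = -595/6 - (11488 + 22280) = -595/6 - 1*33768 = -595/6 - 33768 = -203203/6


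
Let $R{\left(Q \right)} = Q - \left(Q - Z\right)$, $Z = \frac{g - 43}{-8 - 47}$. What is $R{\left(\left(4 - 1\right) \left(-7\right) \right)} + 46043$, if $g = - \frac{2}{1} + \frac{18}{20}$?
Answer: $\frac{25324091}{550} \approx 46044.0$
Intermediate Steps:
$g = - \frac{11}{10}$ ($g = \left(-2\right) 1 + 18 \cdot \frac{1}{20} = -2 + \frac{9}{10} = - \frac{11}{10} \approx -1.1$)
$Z = \frac{441}{550}$ ($Z = \frac{- \frac{11}{10} - 43}{-8 - 47} = - \frac{441}{10 \left(-55\right)} = \left(- \frac{441}{10}\right) \left(- \frac{1}{55}\right) = \frac{441}{550} \approx 0.80182$)
$R{\left(Q \right)} = \frac{441}{550}$ ($R{\left(Q \right)} = Q - \left(- \frac{441}{550} + Q\right) = \frac{441}{550}$)
$R{\left(\left(4 - 1\right) \left(-7\right) \right)} + 46043 = \frac{441}{550} + 46043 = \frac{25324091}{550}$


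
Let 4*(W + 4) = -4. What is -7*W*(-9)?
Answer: -315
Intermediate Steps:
W = -5 (W = -4 + (¼)*(-4) = -4 - 1 = -5)
-7*W*(-9) = -7*(-5)*(-9) = 35*(-9) = -315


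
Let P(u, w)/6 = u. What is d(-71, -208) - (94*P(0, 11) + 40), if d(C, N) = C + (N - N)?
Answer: -111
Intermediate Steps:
P(u, w) = 6*u
d(C, N) = C (d(C, N) = C + 0 = C)
d(-71, -208) - (94*P(0, 11) + 40) = -71 - (94*(6*0) + 40) = -71 - (94*0 + 40) = -71 - (0 + 40) = -71 - 1*40 = -71 - 40 = -111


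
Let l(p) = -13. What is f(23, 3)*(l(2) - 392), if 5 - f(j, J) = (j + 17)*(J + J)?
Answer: 95175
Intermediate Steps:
f(j, J) = 5 - 2*J*(17 + j) (f(j, J) = 5 - (j + 17)*(J + J) = 5 - (17 + j)*2*J = 5 - 2*J*(17 + j))
f(23, 3)*(l(2) - 392) = (5 - 34*3 - 2*3*23)*(-13 - 392) = (5 - 102 - 138)*(-405) = -235*(-405) = 95175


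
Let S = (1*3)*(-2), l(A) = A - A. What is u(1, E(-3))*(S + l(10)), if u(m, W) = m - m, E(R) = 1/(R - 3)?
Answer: 0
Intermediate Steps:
l(A) = 0
E(R) = 1/(-3 + R)
u(m, W) = 0
S = -6 (S = 3*(-2) = -6)
u(1, E(-3))*(S + l(10)) = 0*(-6 + 0) = 0*(-6) = 0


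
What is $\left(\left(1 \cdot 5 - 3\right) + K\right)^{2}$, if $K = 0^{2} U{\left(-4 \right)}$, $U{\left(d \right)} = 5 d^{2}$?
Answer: $4$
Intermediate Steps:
$K = 0$ ($K = 0^{2} \cdot 5 \left(-4\right)^{2} = 0 \cdot 5 \cdot 16 = 0 \cdot 80 = 0$)
$\left(\left(1 \cdot 5 - 3\right) + K\right)^{2} = \left(\left(1 \cdot 5 - 3\right) + 0\right)^{2} = \left(\left(5 - 3\right) + 0\right)^{2} = \left(2 + 0\right)^{2} = 2^{2} = 4$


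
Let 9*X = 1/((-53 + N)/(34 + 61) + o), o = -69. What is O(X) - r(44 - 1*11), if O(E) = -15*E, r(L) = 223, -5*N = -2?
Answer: -22100047/99114 ≈ -222.98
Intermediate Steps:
N = ⅖ (N = -⅕*(-2) = ⅖ ≈ 0.40000)
X = -475/297342 (X = 1/(9*((-53 + ⅖)/(34 + 61) - 69)) = 1/(9*(-263/5/95 - 69)) = 1/(9*(-263/5*1/95 - 69)) = 1/(9*(-263/475 - 69)) = 1/(9*(-33038/475)) = (⅑)*(-475/33038) = -475/297342 ≈ -0.0015975)
O(X) - r(44 - 1*11) = -15*(-475/297342) - 1*223 = 2375/99114 - 223 = -22100047/99114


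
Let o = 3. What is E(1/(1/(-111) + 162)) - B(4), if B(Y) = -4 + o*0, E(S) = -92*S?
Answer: 61712/17981 ≈ 3.4321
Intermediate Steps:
B(Y) = -4 (B(Y) = -4 + 3*0 = -4 + 0 = -4)
E(1/(1/(-111) + 162)) - B(4) = -92/(1/(-111) + 162) - 1*(-4) = -92/(-1/111 + 162) + 4 = -92/17981/111 + 4 = -92*111/17981 + 4 = -10212/17981 + 4 = 61712/17981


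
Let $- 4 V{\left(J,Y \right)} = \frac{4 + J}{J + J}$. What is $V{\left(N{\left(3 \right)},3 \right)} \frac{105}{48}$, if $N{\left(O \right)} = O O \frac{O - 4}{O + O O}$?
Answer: $\frac{455}{384} \approx 1.1849$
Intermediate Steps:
$N{\left(O \right)} = \frac{O^{2} \left(-4 + O\right)}{O + O^{2}}$ ($N{\left(O \right)} = O^{2} \frac{-4 + O}{O + O^{2}} = \frac{O^{2} \left(-4 + O\right)}{O + O^{2}}$)
$V{\left(J,Y \right)} = - \frac{4 + J}{8 J}$ ($V{\left(J,Y \right)} = - \frac{\left(4 + J\right) \frac{1}{J + J}}{4} = - \frac{\left(4 + J\right) \frac{1}{2 J}}{4} = - \frac{\frac{1}{2} \frac{1}{J} \left(4 + J\right)}{4} = - \frac{4 + J}{8 J}$)
$V{\left(N{\left(3 \right)},3 \right)} \frac{105}{48} = \frac{-4 - \frac{3 \left(-4 + 3\right)}{1 + 3}}{8 \frac{3 \left(-4 + 3\right)}{1 + 3}} \cdot \frac{105}{48} = \frac{-4 - 3 \cdot \frac{1}{4} \left(-1\right)}{8 \cdot 3 \cdot \frac{1}{4} \left(-1\right)} 105 \cdot \frac{1}{48} = \frac{-4 - 3 \cdot \frac{1}{4} \left(-1\right)}{8 \cdot 3 \cdot \frac{1}{4} \left(-1\right)} \frac{35}{16} = \frac{-4 - - \frac{3}{4}}{8 \left(- \frac{3}{4}\right)} \frac{35}{16} = \frac{1}{8} \left(- \frac{4}{3}\right) \left(-4 + \frac{3}{4}\right) \frac{35}{16} = \frac{1}{8} \left(- \frac{4}{3}\right) \left(- \frac{13}{4}\right) \frac{35}{16} = \frac{13}{24} \cdot \frac{35}{16} = \frac{455}{384}$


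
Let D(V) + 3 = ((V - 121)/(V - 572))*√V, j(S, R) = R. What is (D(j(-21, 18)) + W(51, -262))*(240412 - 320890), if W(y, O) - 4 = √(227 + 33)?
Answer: -80478 - 160956*√65 - 12433851*√2/277 ≈ -1.4416e+6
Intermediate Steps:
W(y, O) = 4 + 2*√65 (W(y, O) = 4 + √(227 + 33) = 4 + √260 = 4 + 2*√65)
D(V) = -3 + √V*(-121 + V)/(-572 + V) (D(V) = -3 + ((V - 121)/(V - 572))*√V = -3 + ((-121 + V)/(-572 + V))*√V = -3 + √V*(-121 + V)/(-572 + V))
(D(j(-21, 18)) + W(51, -262))*(240412 - 320890) = ((1716 + 18^(3/2) - 363*√2 - 3*18)/(-572 + 18) + (4 + 2*√65))*(240412 - 320890) = ((1716 + 54*√2 - 363*√2 - 54)/(-554) + (4 + 2*√65))*(-80478) = (-(1716 + 54*√2 - 363*√2 - 54)/554 + (4 + 2*√65))*(-80478) = (-(1662 - 309*√2)/554 + (4 + 2*√65))*(-80478) = ((-3 + 309*√2/554) + (4 + 2*√65))*(-80478) = (1 + 2*√65 + 309*√2/554)*(-80478) = -80478 - 160956*√65 - 12433851*√2/277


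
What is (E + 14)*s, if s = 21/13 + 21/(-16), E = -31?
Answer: -1071/208 ≈ -5.1490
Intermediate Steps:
s = 63/208 (s = 21*(1/13) + 21*(-1/16) = 21/13 - 21/16 = 63/208 ≈ 0.30288)
(E + 14)*s = (-31 + 14)*(63/208) = -17*63/208 = -1071/208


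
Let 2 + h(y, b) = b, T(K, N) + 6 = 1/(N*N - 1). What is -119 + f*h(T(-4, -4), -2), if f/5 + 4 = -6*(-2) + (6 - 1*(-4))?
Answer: -479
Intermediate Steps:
T(K, N) = -6 + 1/(-1 + N**2) (T(K, N) = -6 + 1/(N*N - 1) = -6 + 1/(N**2 - 1) = -6 + 1/(-1 + N**2))
h(y, b) = -2 + b
f = 90 (f = -20 + 5*(-6*(-2) + (6 - 1*(-4))) = -20 + 5*(12 + (6 + 4)) = -20 + 5*(12 + 10) = -20 + 5*22 = -20 + 110 = 90)
-119 + f*h(T(-4, -4), -2) = -119 + 90*(-2 - 2) = -119 + 90*(-4) = -119 - 360 = -479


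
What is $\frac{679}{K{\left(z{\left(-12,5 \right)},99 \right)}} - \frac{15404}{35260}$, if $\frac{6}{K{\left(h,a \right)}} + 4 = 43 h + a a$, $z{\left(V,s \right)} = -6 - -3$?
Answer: $\frac{28933339537}{26445} \approx 1.0941 \cdot 10^{6}$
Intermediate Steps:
$z{\left(V,s \right)} = -3$ ($z{\left(V,s \right)} = -6 + 3 = -3$)
$K{\left(h,a \right)} = \frac{6}{-4 + a^{2} + 43 h}$ ($K{\left(h,a \right)} = \frac{6}{-4 + \left(43 h + a a\right)} = \frac{6}{-4 + \left(43 h + a^{2}\right)} = \frac{6}{-4 + \left(a^{2} + 43 h\right)} = \frac{6}{-4 + a^{2} + 43 h}$)
$\frac{679}{K{\left(z{\left(-12,5 \right)},99 \right)}} - \frac{15404}{35260} = \frac{679}{6 \frac{1}{-4 + 99^{2} + 43 \left(-3\right)}} - \frac{15404}{35260} = \frac{679}{6 \frac{1}{-4 + 9801 - 129}} - \frac{3851}{8815} = \frac{679}{6 \cdot \frac{1}{9668}} - \frac{3851}{8815} = \frac{679}{\frac{3}{4834}} - \frac{3851}{8815} = 679 \cdot \frac{4834}{3} - \frac{3851}{8815} = \frac{3282286}{3} - \frac{3851}{8815} = \frac{28933339537}{26445}$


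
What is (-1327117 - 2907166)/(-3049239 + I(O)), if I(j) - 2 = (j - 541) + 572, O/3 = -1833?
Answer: 4234283/3054705 ≈ 1.3862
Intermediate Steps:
O = -5499 (O = 3*(-1833) = -5499)
I(j) = 33 + j (I(j) = 2 + ((j - 541) + 572) = 2 + ((-541 + j) + 572) = 2 + (31 + j) = 33 + j)
(-1327117 - 2907166)/(-3049239 + I(O)) = (-1327117 - 2907166)/(-3049239 + (33 - 5499)) = -4234283/(-3049239 - 5466) = -4234283/(-3054705) = -4234283*(-1/3054705) = 4234283/3054705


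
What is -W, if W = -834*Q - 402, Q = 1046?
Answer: 872766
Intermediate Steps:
W = -872766 (W = -834*1046 - 402 = -872364 - 402 = -872766)
-W = -1*(-872766) = 872766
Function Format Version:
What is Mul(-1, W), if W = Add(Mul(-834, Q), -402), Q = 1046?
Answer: 872766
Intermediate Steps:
W = -872766 (W = Add(Mul(-834, 1046), -402) = Add(-872364, -402) = -872766)
Mul(-1, W) = Mul(-1, -872766) = 872766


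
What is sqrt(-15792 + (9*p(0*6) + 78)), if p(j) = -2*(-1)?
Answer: 12*I*sqrt(109) ≈ 125.28*I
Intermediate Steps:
p(j) = 2
sqrt(-15792 + (9*p(0*6) + 78)) = sqrt(-15792 + (9*2 + 78)) = sqrt(-15792 + (18 + 78)) = sqrt(-15792 + 96) = sqrt(-15696) = 12*I*sqrt(109)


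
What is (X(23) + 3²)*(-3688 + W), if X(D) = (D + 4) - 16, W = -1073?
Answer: -95220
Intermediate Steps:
X(D) = -12 + D (X(D) = (4 + D) - 16 = -12 + D)
(X(23) + 3²)*(-3688 + W) = ((-12 + 23) + 3²)*(-3688 - 1073) = (11 + 9)*(-4761) = 20*(-4761) = -95220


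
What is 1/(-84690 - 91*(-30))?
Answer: -1/81960 ≈ -1.2201e-5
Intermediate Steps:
1/(-84690 - 91*(-30)) = 1/(-84690 + 2730) = 1/(-81960) = -1/81960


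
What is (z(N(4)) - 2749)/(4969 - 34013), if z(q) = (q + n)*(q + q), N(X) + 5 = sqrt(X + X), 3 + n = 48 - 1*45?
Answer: 2683/29044 + 10*sqrt(2)/7261 ≈ 0.094325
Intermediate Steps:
n = 0 (n = -3 + (48 - 1*45) = -3 + (48 - 45) = -3 + 3 = 0)
N(X) = -5 + sqrt(2)*sqrt(X) (N(X) = -5 + sqrt(X + X) = -5 + sqrt(2*X) = -5 + sqrt(2)*sqrt(X))
z(q) = 2*q**2 (z(q) = (q + 0)*(q + q) = q*(2*q) = 2*q**2)
(z(N(4)) - 2749)/(4969 - 34013) = (2*(-5 + sqrt(2)*sqrt(4))**2 - 2749)/(4969 - 34013) = (2*(-5 + sqrt(2)*2)**2 - 2749)/(-29044) = (2*(-5 + 2*sqrt(2))**2 - 2749)*(-1/29044) = (-2749 + 2*(-5 + 2*sqrt(2))**2)*(-1/29044) = 2749/29044 - (-5 + 2*sqrt(2))**2/14522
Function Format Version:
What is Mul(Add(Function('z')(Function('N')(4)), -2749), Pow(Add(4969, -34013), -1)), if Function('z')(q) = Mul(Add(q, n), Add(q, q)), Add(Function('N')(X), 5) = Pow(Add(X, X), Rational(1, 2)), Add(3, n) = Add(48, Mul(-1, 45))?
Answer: Add(Rational(2683, 29044), Mul(Rational(10, 7261), Pow(2, Rational(1, 2)))) ≈ 0.094325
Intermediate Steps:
n = 0 (n = Add(-3, Add(48, Mul(-1, 45))) = Add(-3, Add(48, -45)) = Add(-3, 3) = 0)
Function('N')(X) = Add(-5, Mul(Pow(2, Rational(1, 2)), Pow(X, Rational(1, 2)))) (Function('N')(X) = Add(-5, Pow(Add(X, X), Rational(1, 2))) = Add(-5, Pow(Mul(2, X), Rational(1, 2))) = Add(-5, Mul(Pow(2, Rational(1, 2)), Pow(X, Rational(1, 2)))))
Function('z')(q) = Mul(2, Pow(q, 2)) (Function('z')(q) = Mul(Add(q, 0), Add(q, q)) = Mul(q, Mul(2, q)) = Mul(2, Pow(q, 2)))
Mul(Add(Function('z')(Function('N')(4)), -2749), Pow(Add(4969, -34013), -1)) = Mul(Add(Mul(2, Pow(Add(-5, Mul(Pow(2, Rational(1, 2)), Pow(4, Rational(1, 2)))), 2)), -2749), Pow(Add(4969, -34013), -1)) = Mul(Add(Mul(2, Pow(Add(-5, Mul(Pow(2, Rational(1, 2)), 2)), 2)), -2749), Pow(-29044, -1)) = Mul(Add(Mul(2, Pow(Add(-5, Mul(2, Pow(2, Rational(1, 2)))), 2)), -2749), Rational(-1, 29044)) = Mul(Add(-2749, Mul(2, Pow(Add(-5, Mul(2, Pow(2, Rational(1, 2)))), 2))), Rational(-1, 29044)) = Add(Rational(2749, 29044), Mul(Rational(-1, 14522), Pow(Add(-5, Mul(2, Pow(2, Rational(1, 2)))), 2)))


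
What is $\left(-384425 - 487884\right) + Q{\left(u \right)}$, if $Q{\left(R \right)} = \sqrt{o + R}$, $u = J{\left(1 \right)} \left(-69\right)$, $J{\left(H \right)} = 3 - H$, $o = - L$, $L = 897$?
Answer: $-872309 + 3 i \sqrt{115} \approx -8.7231 \cdot 10^{5} + 32.171 i$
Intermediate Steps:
$o = -897$ ($o = \left(-1\right) 897 = -897$)
$u = -138$ ($u = \left(3 - 1\right) \left(-69\right) = 2 \left(-69\right) = -138$)
$Q{\left(R \right)} = \sqrt{-897 + R}$
$\left(-384425 - 487884\right) + Q{\left(u \right)} = \left(-384425 - 487884\right) + \sqrt{-897 - 138} = -872309 + \sqrt{-1035} = -872309 + 3 i \sqrt{115}$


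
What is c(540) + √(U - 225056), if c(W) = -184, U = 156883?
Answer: -184 + I*√68173 ≈ -184.0 + 261.1*I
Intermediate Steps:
c(540) + √(U - 225056) = -184 + √(156883 - 225056) = -184 + √(-68173) = -184 + I*√68173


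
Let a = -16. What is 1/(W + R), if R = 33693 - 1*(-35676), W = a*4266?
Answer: 1/1113 ≈ 0.00089847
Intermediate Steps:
W = -68256 (W = -16*4266 = -68256)
R = 69369 (R = 33693 + 35676 = 69369)
1/(W + R) = 1/(-68256 + 69369) = 1/1113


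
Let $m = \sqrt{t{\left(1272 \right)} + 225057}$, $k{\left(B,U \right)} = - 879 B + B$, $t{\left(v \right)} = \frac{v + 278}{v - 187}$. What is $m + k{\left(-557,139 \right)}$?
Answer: $489046 + \frac{\sqrt{11027863}}{7} \approx 4.8952 \cdot 10^{5}$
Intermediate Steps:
$t{\left(v \right)} = \frac{278 + v}{-187 + v}$
$k{\left(B,U \right)} = - 878 B$
$m = \frac{\sqrt{11027863}}{7}$ ($m = \sqrt{\frac{278 + 1272}{-187 + 1272} + 225057} = \sqrt{\frac{1}{1085} \cdot 1550 + 225057} = \sqrt{\frac{10}{7} + 225057} = \sqrt{\frac{1575409}{7}} = \frac{\sqrt{11027863}}{7} \approx 474.4$)
$m + k{\left(-557,139 \right)} = \frac{\sqrt{11027863}}{7} - -489046 = \frac{\sqrt{11027863}}{7} + 489046 = 489046 + \frac{\sqrt{11027863}}{7}$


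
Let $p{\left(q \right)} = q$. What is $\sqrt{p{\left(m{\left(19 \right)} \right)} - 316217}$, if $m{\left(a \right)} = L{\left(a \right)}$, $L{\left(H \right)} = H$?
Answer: $i \sqrt{316198} \approx 562.31 i$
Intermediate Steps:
$m{\left(a \right)} = a$
$\sqrt{p{\left(m{\left(19 \right)} \right)} - 316217} = \sqrt{19 - 316217} = \sqrt{-316198} = i \sqrt{316198}$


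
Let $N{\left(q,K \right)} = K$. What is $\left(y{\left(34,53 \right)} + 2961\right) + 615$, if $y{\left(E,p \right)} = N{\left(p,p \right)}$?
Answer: $3629$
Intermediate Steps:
$y{\left(E,p \right)} = p$
$\left(y{\left(34,53 \right)} + 2961\right) + 615 = \left(53 + 2961\right) + 615 = 3014 + 615 = 3629$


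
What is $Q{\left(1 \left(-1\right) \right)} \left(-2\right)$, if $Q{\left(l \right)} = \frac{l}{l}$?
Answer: $-2$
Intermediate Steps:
$Q{\left(l \right)} = 1$
$Q{\left(1 \left(-1\right) \right)} \left(-2\right) = 1 \left(-2\right) = -2$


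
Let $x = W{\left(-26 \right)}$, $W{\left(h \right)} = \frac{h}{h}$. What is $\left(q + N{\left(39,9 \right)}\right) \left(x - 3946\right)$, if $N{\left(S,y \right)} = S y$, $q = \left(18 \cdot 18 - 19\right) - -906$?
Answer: $-6162090$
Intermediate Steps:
$W{\left(h \right)} = 1$
$x = 1$
$q = 1211$ ($q = \left(324 - 19\right) + 906 = 305 + 906 = 1211$)
$\left(q + N{\left(39,9 \right)}\right) \left(x - 3946\right) = \left(1211 + 39 \cdot 9\right) \left(1 - 3946\right) = \left(1211 + 351\right) \left(-3945\right) = 1562 \left(-3945\right) = -6162090$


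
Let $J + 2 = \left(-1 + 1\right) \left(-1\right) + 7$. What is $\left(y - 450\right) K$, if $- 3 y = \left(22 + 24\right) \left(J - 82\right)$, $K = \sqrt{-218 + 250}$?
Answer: $\frac{8768 \sqrt{2}}{3} \approx 4133.3$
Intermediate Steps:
$J = 5$ ($J = -2 + \left(\left(-1 + 1\right) \left(-1\right) + 7\right) = -2 + \left(0 \left(-1\right) + 7\right) = -2 + \left(0 + 7\right) = -2 + 7 = 5$)
$K = 4 \sqrt{2}$ ($K = \sqrt{32} = 4 \sqrt{2} \approx 5.6569$)
$y = \frac{3542}{3}$ ($y = - \frac{\left(22 + 24\right) \left(5 - 82\right)}{3} = - \frac{46 \left(-77\right)}{3} = \left(- \frac{1}{3}\right) \left(-3542\right) = \frac{3542}{3} \approx 1180.7$)
$\left(y - 450\right) K = \left(\frac{3542}{3} - 450\right) 4 \sqrt{2} = \frac{2192 \cdot 4 \sqrt{2}}{3} = \frac{8768 \sqrt{2}}{3}$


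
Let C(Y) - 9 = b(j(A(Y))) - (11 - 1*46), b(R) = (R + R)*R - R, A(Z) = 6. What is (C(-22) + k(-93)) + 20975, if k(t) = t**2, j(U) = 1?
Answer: 29669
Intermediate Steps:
b(R) = -R + 2*R**2 (b(R) = (2*R)*R - R = 2*R**2 - R = -R + 2*R**2)
C(Y) = 45 (C(Y) = 9 + (1*(-1 + 2*1) - (11 - 1*46)) = 9 + (1*(-1 + 2) - (11 - 46)) = 9 + (1*1 - 1*(-35)) = 9 + (1 + 35) = 9 + 36 = 45)
(C(-22) + k(-93)) + 20975 = (45 + (-93)**2) + 20975 = (45 + 8649) + 20975 = 8694 + 20975 = 29669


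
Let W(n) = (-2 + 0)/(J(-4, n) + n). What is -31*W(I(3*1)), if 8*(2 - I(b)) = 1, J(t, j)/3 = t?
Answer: -496/81 ≈ -6.1235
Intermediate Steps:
J(t, j) = 3*t
I(b) = 15/8 (I(b) = 2 - ⅛*1 = 2 - ⅛ = 15/8)
W(n) = -2/(-12 + n) (W(n) = (-2 + 0)/(3*(-4) + n) = -2/(-12 + n))
-31*W(I(3*1)) = -(-62)/(-12 + 15/8) = -(-62)/(-81/8) = -(-62)*(-8)/81 = -31*16/81 = -496/81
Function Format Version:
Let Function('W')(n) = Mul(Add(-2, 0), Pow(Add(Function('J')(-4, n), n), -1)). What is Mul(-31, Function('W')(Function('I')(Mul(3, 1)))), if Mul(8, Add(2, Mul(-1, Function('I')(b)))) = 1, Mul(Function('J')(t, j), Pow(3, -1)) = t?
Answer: Rational(-496, 81) ≈ -6.1235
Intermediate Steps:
Function('J')(t, j) = Mul(3, t)
Function('I')(b) = Rational(15, 8) (Function('I')(b) = Add(2, Mul(Rational(-1, 8), 1)) = Add(2, Rational(-1, 8)) = Rational(15, 8))
Function('W')(n) = Mul(-2, Pow(Add(-12, n), -1)) (Function('W')(n) = Mul(Add(-2, 0), Pow(Add(Mul(3, -4), n), -1)) = Mul(-2, Pow(Add(-12, n), -1)))
Mul(-31, Function('W')(Function('I')(Mul(3, 1)))) = Mul(-31, Mul(-2, Pow(Add(-12, Rational(15, 8)), -1))) = Mul(-31, Mul(-2, Pow(Rational(-81, 8), -1))) = Mul(-31, Mul(-2, Rational(-8, 81))) = Mul(-31, Rational(16, 81)) = Rational(-496, 81)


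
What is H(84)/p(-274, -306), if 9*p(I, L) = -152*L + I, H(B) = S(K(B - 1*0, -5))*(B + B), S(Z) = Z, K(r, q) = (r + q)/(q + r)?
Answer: 756/23119 ≈ 0.032700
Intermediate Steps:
K(r, q) = 1 (K(r, q) = (q + r)/(q + r) = 1)
H(B) = 2*B (H(B) = 1*(B + B) = 1*(2*B) = 2*B)
p(I, L) = -152*L/9 + I/9 (p(I, L) = (-152*L + I)/9 = (I - 152*L)/9 = -152*L/9 + I/9)
H(84)/p(-274, -306) = (2*84)/(-152/9*(-306) + (⅑)*(-274)) = 168/(5168 - 274/9) = 168/(46238/9) = 168*(9/46238) = 756/23119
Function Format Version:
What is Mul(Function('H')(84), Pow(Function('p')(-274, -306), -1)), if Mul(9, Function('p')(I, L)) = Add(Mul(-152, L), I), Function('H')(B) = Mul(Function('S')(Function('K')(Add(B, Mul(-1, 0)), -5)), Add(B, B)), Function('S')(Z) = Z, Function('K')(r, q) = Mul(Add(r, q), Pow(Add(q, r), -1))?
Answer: Rational(756, 23119) ≈ 0.032700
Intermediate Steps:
Function('K')(r, q) = 1 (Function('K')(r, q) = Mul(Add(q, r), Pow(Add(q, r), -1)) = 1)
Function('H')(B) = Mul(2, B) (Function('H')(B) = Mul(1, Add(B, B)) = Mul(1, Mul(2, B)) = Mul(2, B))
Function('p')(I, L) = Add(Mul(Rational(-152, 9), L), Mul(Rational(1, 9), I)) (Function('p')(I, L) = Mul(Rational(1, 9), Add(Mul(-152, L), I)) = Mul(Rational(1, 9), Add(I, Mul(-152, L))) = Add(Mul(Rational(-152, 9), L), Mul(Rational(1, 9), I)))
Mul(Function('H')(84), Pow(Function('p')(-274, -306), -1)) = Mul(Mul(2, 84), Pow(Add(Mul(Rational(-152, 9), -306), Mul(Rational(1, 9), -274)), -1)) = Mul(168, Pow(Add(5168, Rational(-274, 9)), -1)) = Mul(168, Pow(Rational(46238, 9), -1)) = Mul(168, Rational(9, 46238)) = Rational(756, 23119)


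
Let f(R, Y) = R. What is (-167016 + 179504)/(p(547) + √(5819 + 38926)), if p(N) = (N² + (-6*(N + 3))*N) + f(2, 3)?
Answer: -783564243/94487568149 - 1561*√44745/283462704447 ≈ -0.0082939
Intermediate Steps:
p(N) = 2 + N² + N*(-18 - 6*N) (p(N) = (N² + (-6*(N + 3))*N) + 2 = (N² + (-6*(3 + N))*N) + 2 = (N² + (-18 - 6*N)*N) + 2 = (N² + N*(-18 - 6*N)) + 2 = 2 + N² + N*(-18 - 6*N))
(-167016 + 179504)/(p(547) + √(5819 + 38926)) = (-167016 + 179504)/((2 - 18*547 - 5*547²) + √(5819 + 38926)) = 12488/((2 - 9846 - 5*299209) + √44745) = 12488/((2 - 9846 - 1496045) + √44745) = 12488/(-1505889 + √44745)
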